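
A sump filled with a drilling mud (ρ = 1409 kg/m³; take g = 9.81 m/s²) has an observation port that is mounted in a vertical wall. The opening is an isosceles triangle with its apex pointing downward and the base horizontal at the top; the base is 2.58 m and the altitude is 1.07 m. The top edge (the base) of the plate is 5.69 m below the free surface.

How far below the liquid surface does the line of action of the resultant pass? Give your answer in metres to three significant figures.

γ = ρg = 1409 × 9.81 / 1000 = 13.82229 kN/m³.
With the apex down, the centroid sits h/3 = 1.07/3 = 0.356667 m below the base (the top edge), so the centroid depth is h_c = 5.69 + 0.356667 = 6.04667 m.
A = ½ × 2.58 × 1.07 = 1.3803 m².
Resultant F = γ·h_c·A = 13.82229 × 6.04667 × 1.3803 = 115.364 kN.
I_c = b·h³/36 = 2.58 × 1.07³/36 = 0.0877947 m⁴.
Centre of pressure: y_p = y_c + I_c/(y_c·A) = 6.04667 + 0.0877947/(6.04667 × 1.3803) = 6.04667 + 0.0105191 = 6.05719 m along the plane.

h_p = 6.06 m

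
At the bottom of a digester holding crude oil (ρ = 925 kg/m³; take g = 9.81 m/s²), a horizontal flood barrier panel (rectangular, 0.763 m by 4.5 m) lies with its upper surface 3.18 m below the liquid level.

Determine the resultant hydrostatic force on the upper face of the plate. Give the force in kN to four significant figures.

γ = ρg = 925 × 9.81 / 1000 = 9.07425 kN/m³.
The plate is horizontal, so pressure is uniform at p = γ·h = 9.07425 × 3.18 = 28.8561 kN/m².
A = 0.763 × 4.5 = 3.4335 m².
F = p·A = 28.8561 × 3.4335 = 99.0774 kN.

F ≈ 99.08 kN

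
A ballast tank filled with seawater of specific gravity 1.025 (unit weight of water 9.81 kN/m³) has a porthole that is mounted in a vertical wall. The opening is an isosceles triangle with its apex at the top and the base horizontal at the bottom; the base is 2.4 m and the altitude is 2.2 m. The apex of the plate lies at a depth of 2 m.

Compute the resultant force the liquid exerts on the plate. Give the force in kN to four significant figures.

γ = 1.025 × 9.81 = 10.05525 kN/m³.
With the apex up, the centroid sits 2h/3 = 2 × 2.2/3 = 1.46667 m below the apex, so the centroid depth is h_c = 2 + 1.46667 = 3.46667 m.
A = ½ × 2.4 × 2.2 = 2.64 m².
Resultant F = γ·h_c·A = 10.05525 × 3.46667 × 2.64 = 92.0257 kN.

F ≈ 92.03 kN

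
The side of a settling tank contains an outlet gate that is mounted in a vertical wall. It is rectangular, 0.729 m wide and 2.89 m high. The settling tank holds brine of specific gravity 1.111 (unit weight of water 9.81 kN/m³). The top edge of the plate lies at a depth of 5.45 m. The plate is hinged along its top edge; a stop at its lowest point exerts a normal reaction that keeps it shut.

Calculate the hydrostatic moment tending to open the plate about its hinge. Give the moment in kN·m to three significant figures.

M ≈ 245 kN·m

γ = 1.111 × 9.81 = 10.89891 kN/m³.
The centroid lies 2.89/2 = 1.445 m below the top edge, so the centroid depth is h_c = 5.45 + 1.445 = 6.895 m.
A = 0.729 × 2.89 = 2.10681 m².
Resultant F = γ·h_c·A = 10.89891 × 6.895 × 2.10681 = 158.323 kN.
I_c = b·h³/12 = 0.729 × 2.89³/12 = 1.46636 m⁴.
Centre of pressure: y_p = y_c + I_c/(y_c·A) = 6.895 + 1.46636/(6.895 × 2.10681) = 6.895 + 0.100944 = 6.99594 m along the plane.
The resultant acts 1.445 + 0.100944 = 1.54594 m (along the plate) below the hinge at the top edge, so the moment about the hinge is M = F × 1.54594 = 158.323 × 1.54594 = 244.758 kN·m.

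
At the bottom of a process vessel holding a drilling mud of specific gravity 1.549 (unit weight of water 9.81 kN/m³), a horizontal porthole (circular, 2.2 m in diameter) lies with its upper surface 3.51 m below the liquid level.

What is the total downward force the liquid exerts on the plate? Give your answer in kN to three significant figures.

F ≈ 203 kN

γ = 1.549 × 9.81 = 15.19569 kN/m³.
The plate is horizontal, so pressure is uniform at p = γ·h = 15.19569 × 3.51 = 53.3369 kN/m².
A = π(1.1)² = 3.80133 m².
F = p·A = 53.3369 × 3.80133 = 202.751 kN.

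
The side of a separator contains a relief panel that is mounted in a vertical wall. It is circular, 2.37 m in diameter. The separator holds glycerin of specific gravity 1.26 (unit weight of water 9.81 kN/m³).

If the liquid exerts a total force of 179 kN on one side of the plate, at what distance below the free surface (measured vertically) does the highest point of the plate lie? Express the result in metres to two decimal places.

d_top ≈ 2.10 m

γ = 1.26 × 9.81 = 12.3606 kN/m³.
A = π(1.185)² = 4.4115 m².
From F = γ·h_c·A, the centroid depth is h_c = 179/(12.3606 × 4.4115) = 3.28267 m.
The centroid is at the centre, 1.185 m below the top of the plate, so the highest point sits at h_top = 3.28267 − 1.185 = 2.09767 m below the surface.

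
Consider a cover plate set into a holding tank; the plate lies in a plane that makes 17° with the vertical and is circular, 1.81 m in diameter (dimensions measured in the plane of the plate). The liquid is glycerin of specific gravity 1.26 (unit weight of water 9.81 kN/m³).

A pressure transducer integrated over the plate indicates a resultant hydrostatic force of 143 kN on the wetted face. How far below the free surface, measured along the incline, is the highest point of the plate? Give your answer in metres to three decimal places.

y_top ≈ 3.797 m

γ = 1.26 × 9.81 = 12.3606 kN/m³.
A = π(0.905)² = 2.57304 m².
From F = γ·h_c·A, the centroid depth is h_c = 143/(12.3606 × 2.57304) = 4.49624 m.
The plate makes 17° with the vertical, i.e. θ = 90° − 17° = 73° to the horizontal. Measuring y along the incline from the free-surface line, vertical depth h = y·sinθ with sinθ = 0.956305.
Along the incline, y_c = h_c/sinθ = 4.49624/0.956305 = 4.70168 m.
The centroid is at the centre, 0.905 m below the top of the plate, so the highest point sits at y_top = 4.70168 − 0.905 = 3.79668 m along the incline.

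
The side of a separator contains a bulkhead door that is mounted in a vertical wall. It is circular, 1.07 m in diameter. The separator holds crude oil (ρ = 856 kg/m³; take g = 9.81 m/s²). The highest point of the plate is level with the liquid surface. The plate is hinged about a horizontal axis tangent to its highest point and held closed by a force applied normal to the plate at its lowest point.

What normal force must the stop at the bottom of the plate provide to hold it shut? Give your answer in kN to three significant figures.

γ = ρg = 856 × 9.81 / 1000 = 8.39736 kN/m³.
The centroid is at the centre, 0.535 m below the top of the plate, so the centroid depth is h_c = 0.535 m.
A = π(0.535)² = 0.899202 m².
Resultant F = γ·h_c·A = 8.39736 × 0.535 × 0.899202 = 4.03974 kN.
I_c = πr⁴/4 = π × 0.535⁴/4 = 0.0643435 m⁴.
Centre of pressure: y_p = y_c + I_c/(y_c·A) = 0.535 + 0.0643435/(0.535 × 0.899202) = 0.535 + 0.13375 = 0.66875 m along the plane.
The resultant acts 0.535 + 0.13375 = 0.66875 m (along the plate) below the hinge at the top edge, so the moment about the hinge is M = F × 0.66875 = 4.03974 × 0.66875 = 2.70158 kN·m.
A normal force at the bottom, 1.07 m from the hinge, must supply this moment: P = 2.70158/1.07 = 2.52484 kN.

P ≈ 2.52 kN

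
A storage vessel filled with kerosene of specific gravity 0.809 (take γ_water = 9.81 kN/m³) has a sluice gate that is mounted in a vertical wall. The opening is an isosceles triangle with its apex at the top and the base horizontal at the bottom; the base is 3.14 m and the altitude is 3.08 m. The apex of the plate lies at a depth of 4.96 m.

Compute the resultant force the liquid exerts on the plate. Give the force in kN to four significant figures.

γ = 0.809 × 9.81 = 7.93629 kN/m³.
With the apex up, the centroid sits 2h/3 = 2 × 3.08/3 = 2.05333 m below the apex, so the centroid depth is h_c = 4.96 + 2.05333 = 7.01333 m.
A = ½ × 3.14 × 3.08 = 4.8356 m².
Resultant F = γ·h_c·A = 7.93629 × 7.01333 × 4.8356 = 269.149 kN.

F ≈ 269.1 kN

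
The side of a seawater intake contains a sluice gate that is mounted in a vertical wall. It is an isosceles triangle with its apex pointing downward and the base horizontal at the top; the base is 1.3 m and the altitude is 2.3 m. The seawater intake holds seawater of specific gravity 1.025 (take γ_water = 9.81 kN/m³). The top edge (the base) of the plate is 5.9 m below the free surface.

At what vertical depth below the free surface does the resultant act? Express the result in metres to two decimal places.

h_p = 6.71 m

γ = 1.025 × 9.81 = 10.05525 kN/m³.
With the apex down, the centroid sits h/3 = 2.3/3 = 0.766667 m below the base (the top edge), so the centroid depth is h_c = 5.9 + 0.766667 = 6.66667 m.
A = ½ × 1.3 × 2.3 = 1.495 m².
Resultant F = γ·h_c·A = 10.05525 × 6.66667 × 1.495 = 100.217 kN.
I_c = b·h³/36 = 1.3 × 2.3³/36 = 0.439364 m⁴.
Centre of pressure: y_p = y_c + I_c/(y_c·A) = 6.66667 + 0.439364/(6.66667 × 1.495) = 6.66667 + 0.0440833 = 6.71075 m along the plane.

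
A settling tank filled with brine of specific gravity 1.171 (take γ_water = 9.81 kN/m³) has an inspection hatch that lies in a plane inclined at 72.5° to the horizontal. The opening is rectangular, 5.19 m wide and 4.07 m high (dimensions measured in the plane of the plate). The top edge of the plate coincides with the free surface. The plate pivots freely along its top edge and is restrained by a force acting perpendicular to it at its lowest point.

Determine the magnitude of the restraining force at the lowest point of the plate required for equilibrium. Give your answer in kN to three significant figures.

γ = 1.171 × 9.81 = 11.48751 kN/m³.
Let θ = 72.5° be the plate's angle to the horizontal; measure y along the incline from where the plane meets the free surface. Vertical depth h = y·sinθ with sinθ = 0.953717.
The centroid lies 4.07/2 = 2.035 m below the top edge, so y_c = 2.035 m and h_c = 2.035 × 0.953717 = 1.94081 m.
A = 5.19 × 4.07 = 21.1233 m².
Resultant F = γ·h_c·A = 11.48751 × 1.94081 × 21.1233 = 470.946 kN.
I_c = b·h³/12 = 5.19 × 4.07³/12 = 29.1588 m⁴.
Centre of pressure: y_p = y_c + I_c/(y_c·A) = 2.035 + 29.1588/(2.035 × 21.1233) = 2.035 + 0.678334 = 2.71333 m along the plane.
The resultant acts 2.035 + 0.678334 = 2.71333 m (along the plate) below the hinge at the top edge, so the moment about the hinge is M = F × 2.71333 = 470.946 × 2.71333 = 1277.83 kN·m.
A normal force at the bottom, 4.07 m from the hinge, must supply this moment: P = 1277.83/4.07 = 313.963 kN.

P ≈ 314 kN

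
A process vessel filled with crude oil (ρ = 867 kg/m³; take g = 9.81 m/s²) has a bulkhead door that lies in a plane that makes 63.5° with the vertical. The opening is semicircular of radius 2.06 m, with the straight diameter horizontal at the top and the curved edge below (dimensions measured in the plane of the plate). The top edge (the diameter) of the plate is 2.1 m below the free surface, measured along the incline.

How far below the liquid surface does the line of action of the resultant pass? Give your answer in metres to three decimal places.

h_p = 1.372 m

γ = ρg = 867 × 9.81 / 1000 = 8.50527 kN/m³.
The plate makes 63.5° with the vertical, i.e. θ = 90° − 63.5° = 26.5° to the horizontal. Measuring y along the incline from the free-surface line, vertical depth h = y·sinθ with sinθ = 0.446198.
The centroid of a semicircle lies 4r/(3π) = 0.874291 m from the diameter, here below the top edge, so y_c = 2.1 + 0.874291 = 2.97429 m and h_c = 2.97429 × 0.446198 = 1.32712 m.
A = πr²/2 = π × 2.06²/2 = 6.66583 m².
Resultant F = γ·h_c·A = 8.50527 × 1.32712 × 6.66583 = 75.2406 kN.
I_c = (π/8 − 8/(9π))·r⁴ = 0.109757 × 2.06⁴ = 1.97652 m⁴.
Centre of pressure: y_p = y_c + I_c/(y_c·A) = 2.97429 + 1.97652/(2.97429 × 6.66583) = 2.97429 + 0.0996928 = 3.07398 m along the plane.
Vertically, h_p = y_p·sinθ = 3.07398 × 0.446198 = 1.3716 m.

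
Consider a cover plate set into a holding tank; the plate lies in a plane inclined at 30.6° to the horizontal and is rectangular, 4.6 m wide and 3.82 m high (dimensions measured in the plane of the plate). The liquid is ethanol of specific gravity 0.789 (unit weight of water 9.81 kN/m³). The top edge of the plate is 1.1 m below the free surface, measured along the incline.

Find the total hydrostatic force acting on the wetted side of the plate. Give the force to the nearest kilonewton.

γ = 0.789 × 9.81 = 7.74009 kN/m³.
Let θ = 30.6° be the plate's angle to the horizontal; measure y along the incline from where the plane meets the free surface. Vertical depth h = y·sinθ with sinθ = 0.509041.
The centroid lies 3.82/2 = 1.91 m below the top edge, so y_c = 1.1 + 1.91 = 3.01 m and h_c = 3.01 × 0.509041 = 1.53221 m.
A = 4.6 × 3.82 = 17.572 m².
Resultant F = γ·h_c·A = 7.74009 × 1.53221 × 17.572 = 208.394 kN.

F ≈ 208 kN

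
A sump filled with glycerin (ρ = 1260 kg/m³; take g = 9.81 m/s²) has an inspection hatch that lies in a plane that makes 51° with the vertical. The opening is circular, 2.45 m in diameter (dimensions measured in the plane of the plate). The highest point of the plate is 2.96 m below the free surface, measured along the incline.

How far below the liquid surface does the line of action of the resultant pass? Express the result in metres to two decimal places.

h_p = 2.69 m

γ = ρg = 1260 × 9.81 / 1000 = 12.3606 kN/m³.
The plate makes 51° with the vertical, i.e. θ = 90° − 51° = 39° to the horizontal. Measuring y along the incline from the free-surface line, vertical depth h = y·sinθ with sinθ = 0.629320.
The centroid is at the centre, 1.225 m below the top of the plate, so y_c = 2.96 + 1.225 = 4.185 m and h_c = 4.185 × 0.629320 = 2.6337 m.
A = π(1.225)² = 4.71435 m².
Resultant F = γ·h_c·A = 12.3606 × 2.6337 × 4.71435 = 153.471 kN.
I_c = πr⁴/4 = π × 1.225⁴/4 = 1.76862 m⁴.
Centre of pressure: y_p = y_c + I_c/(y_c·A) = 4.185 + 1.76862/(4.185 × 4.71435) = 4.185 + 0.0896432 = 4.27464 m along the plane.
Vertically, h_p = y_p·sinθ = 4.27464 × 0.629320 = 2.69012 m.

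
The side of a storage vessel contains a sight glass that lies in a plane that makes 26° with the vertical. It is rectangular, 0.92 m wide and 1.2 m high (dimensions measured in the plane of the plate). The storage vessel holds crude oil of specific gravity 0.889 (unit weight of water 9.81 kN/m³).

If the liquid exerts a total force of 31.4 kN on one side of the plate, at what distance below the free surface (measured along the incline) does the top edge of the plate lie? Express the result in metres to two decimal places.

y_top ≈ 3.03 m

γ = 0.889 × 9.81 = 8.72109 kN/m³.
A = 0.92 × 1.2 = 1.104 m².
From F = γ·h_c·A, the centroid depth is h_c = 31.4/(8.72109 × 1.104) = 3.26129 m.
The plate makes 26° with the vertical, i.e. θ = 90° − 26° = 64° to the horizontal. Measuring y along the incline from the free-surface line, vertical depth h = y·sinθ with sinθ = 0.898794.
Along the incline, y_c = h_c/sinθ = 3.26129/0.898794 = 3.62852 m.
The centroid lies 1.2/2 = 0.6 m below the top edge, so the top edge sits at y_top = 3.62852 − 0.6 = 3.02852 m along the incline.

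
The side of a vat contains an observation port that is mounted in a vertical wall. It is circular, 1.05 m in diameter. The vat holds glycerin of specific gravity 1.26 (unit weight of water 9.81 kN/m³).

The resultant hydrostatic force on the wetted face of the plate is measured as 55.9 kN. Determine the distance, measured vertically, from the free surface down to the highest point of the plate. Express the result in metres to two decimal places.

γ = 1.26 × 9.81 = 12.3606 kN/m³.
A = π(0.525)² = 0.865901 m².
From F = γ·h_c·A, the centroid depth is h_c = 55.9/(12.3606 × 0.865901) = 5.22281 m.
The centroid is at the centre, 0.525 m below the top of the plate, so the highest point sits at h_top = 5.22281 − 0.525 = 4.69781 m below the surface.

d_top ≈ 4.70 m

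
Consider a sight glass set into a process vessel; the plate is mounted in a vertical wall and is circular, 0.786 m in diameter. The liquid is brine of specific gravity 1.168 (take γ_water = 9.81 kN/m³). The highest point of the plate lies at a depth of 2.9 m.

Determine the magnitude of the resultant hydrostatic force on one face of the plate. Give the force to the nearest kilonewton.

γ = 1.168 × 9.81 = 11.45808 kN/m³.
The centroid is at the centre, 0.393 m below the top of the plate, so the centroid depth is h_c = 2.9 + 0.393 = 3.293 m.
A = π(0.393)² = 0.485216 m².
Resultant F = γ·h_c·A = 11.45808 × 3.293 × 0.485216 = 18.3079 kN.

F ≈ 18 kN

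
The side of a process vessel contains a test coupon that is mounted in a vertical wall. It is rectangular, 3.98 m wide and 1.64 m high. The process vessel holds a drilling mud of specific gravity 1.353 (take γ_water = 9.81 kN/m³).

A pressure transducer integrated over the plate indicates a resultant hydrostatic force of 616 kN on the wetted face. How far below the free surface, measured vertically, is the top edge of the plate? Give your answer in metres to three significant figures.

d_top ≈ 6.29 m

γ = 1.353 × 9.81 = 13.27293 kN/m³.
A = 3.98 × 1.64 = 6.5272 m².
From F = γ·h_c·A, the centroid depth is h_c = 616/(13.27293 × 6.5272) = 7.11028 m.
The centroid lies 1.64/2 = 0.82 m below the top edge, so the top edge sits at h_top = 7.11028 − 0.82 = 6.29028 m below the surface.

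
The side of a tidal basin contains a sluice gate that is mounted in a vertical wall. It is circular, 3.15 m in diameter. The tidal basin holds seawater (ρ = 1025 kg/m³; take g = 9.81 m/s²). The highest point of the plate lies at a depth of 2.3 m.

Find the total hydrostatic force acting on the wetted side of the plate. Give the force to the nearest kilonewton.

F ≈ 304 kN

γ = ρg = 1025 × 9.81 / 1000 = 10.05525 kN/m³.
The centroid is at the centre, 1.575 m below the top of the plate, so the centroid depth is h_c = 2.3 + 1.575 = 3.875 m.
A = π(1.575)² = 7.79311 m².
Resultant F = γ·h_c·A = 10.05525 × 3.875 × 7.79311 = 303.651 kN.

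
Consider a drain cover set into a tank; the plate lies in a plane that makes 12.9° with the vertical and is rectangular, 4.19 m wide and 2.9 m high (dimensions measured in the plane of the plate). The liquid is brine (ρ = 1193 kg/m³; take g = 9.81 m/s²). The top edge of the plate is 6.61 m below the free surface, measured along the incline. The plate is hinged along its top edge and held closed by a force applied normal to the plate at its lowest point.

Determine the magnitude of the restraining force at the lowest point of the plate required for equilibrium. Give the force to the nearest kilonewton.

P ≈ 592 kN

γ = ρg = 1193 × 9.81 / 1000 = 11.70333 kN/m³.
The plate makes 12.9° with the vertical, i.e. θ = 90° − 12.9° = 77.1° to the horizontal. Measuring y along the incline from the free-surface line, vertical depth h = y·sinθ with sinθ = 0.974761.
The centroid lies 2.9/2 = 1.45 m below the top edge, so y_c = 6.61 + 1.45 = 8.06 m and h_c = 8.06 × 0.974761 = 7.85657 m.
A = 4.19 × 2.9 = 12.151 m².
Resultant F = γ·h_c·A = 11.70333 × 7.85657 × 12.151 = 1117.26 kN.
I_c = b·h³/12 = 4.19 × 2.9³/12 = 8.51583 m⁴.
Centre of pressure: y_p = y_c + I_c/(y_c·A) = 8.06 + 8.51583/(8.06 × 12.151) = 8.06 + 0.0869521 = 8.14695 m along the plane.
The resultant acts 1.45 + 0.0869521 = 1.53695 m (along the plate) below the hinge at the top edge, so the moment about the hinge is M = F × 1.53695 = 1117.26 × 1.53695 = 1717.17 kN·m.
A normal force at the bottom, 2.9 m from the hinge, must supply this moment: P = 1717.17/2.9 = 592.128 kN.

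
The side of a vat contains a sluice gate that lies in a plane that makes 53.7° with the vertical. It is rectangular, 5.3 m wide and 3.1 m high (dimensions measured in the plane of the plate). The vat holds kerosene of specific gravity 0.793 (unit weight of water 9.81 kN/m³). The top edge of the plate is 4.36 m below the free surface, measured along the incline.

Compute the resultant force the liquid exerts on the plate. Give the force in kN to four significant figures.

F ≈ 447.2 kN

γ = 0.793 × 9.81 = 7.77933 kN/m³.
The plate makes 53.7° with the vertical, i.e. θ = 90° − 53.7° = 36.3° to the horizontal. Measuring y along the incline from the free-surface line, vertical depth h = y·sinθ with sinθ = 0.592013.
The centroid lies 3.1/2 = 1.55 m below the top edge, so y_c = 4.36 + 1.55 = 5.91 m and h_c = 5.91 × 0.592013 = 3.4988 m.
A = 5.3 × 3.1 = 16.43 m².
Resultant F = γ·h_c·A = 7.77933 × 3.4988 × 16.43 = 447.197 kN.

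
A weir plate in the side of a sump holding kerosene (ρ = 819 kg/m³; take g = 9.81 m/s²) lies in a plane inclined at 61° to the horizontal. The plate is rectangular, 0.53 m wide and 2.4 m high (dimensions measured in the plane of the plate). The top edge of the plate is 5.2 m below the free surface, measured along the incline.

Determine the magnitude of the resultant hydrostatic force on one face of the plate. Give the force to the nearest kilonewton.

γ = ρg = 819 × 9.81 / 1000 = 8.03439 kN/m³.
Let θ = 61° be the plate's angle to the horizontal; measure y along the incline from where the plane meets the free surface. Vertical depth h = y·sinθ with sinθ = 0.874620.
The centroid lies 2.4/2 = 1.2 m below the top edge, so y_c = 5.2 + 1.2 = 6.4 m and h_c = 6.4 × 0.874620 = 5.59757 m.
A = 0.53 × 2.4 = 1.272 m².
Resultant F = γ·h_c·A = 8.03439 × 5.59757 × 1.272 = 57.2057 kN.

F ≈ 57 kN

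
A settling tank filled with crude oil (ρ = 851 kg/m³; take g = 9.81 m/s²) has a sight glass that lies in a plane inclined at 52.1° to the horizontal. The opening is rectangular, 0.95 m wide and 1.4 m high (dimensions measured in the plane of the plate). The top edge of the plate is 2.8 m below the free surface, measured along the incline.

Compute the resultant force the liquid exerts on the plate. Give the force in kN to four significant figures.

γ = ρg = 851 × 9.81 / 1000 = 8.34831 kN/m³.
Let θ = 52.1° be the plate's angle to the horizontal; measure y along the incline from where the plane meets the free surface. Vertical depth h = y·sinθ with sinθ = 0.789084.
The centroid lies 1.4/2 = 0.7 m below the top edge, so y_c = 2.8 + 0.7 = 3.5 m and h_c = 3.5 × 0.789084 = 2.76179 m.
A = 0.95 × 1.4 = 1.33 m².
Resultant F = γ·h_c·A = 8.34831 × 2.76179 × 1.33 = 30.6649 kN.

F ≈ 30.66 kN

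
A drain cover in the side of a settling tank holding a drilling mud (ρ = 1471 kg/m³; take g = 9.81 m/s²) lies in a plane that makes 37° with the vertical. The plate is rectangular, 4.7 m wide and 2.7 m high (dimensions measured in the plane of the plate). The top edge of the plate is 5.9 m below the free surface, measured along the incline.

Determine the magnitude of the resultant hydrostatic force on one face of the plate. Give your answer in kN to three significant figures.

γ = ρg = 1471 × 9.81 / 1000 = 14.43051 kN/m³.
The plate makes 37° with the vertical, i.e. θ = 90° − 37° = 53° to the horizontal. Measuring y along the incline from the free-surface line, vertical depth h = y·sinθ with sinθ = 0.798636.
The centroid lies 2.7/2 = 1.35 m below the top edge, so y_c = 5.9 + 1.35 = 7.25 m and h_c = 7.25 × 0.798636 = 5.79011 m.
A = 4.7 × 2.7 = 12.69 m².
Resultant F = γ·h_c·A = 14.43051 × 5.79011 × 12.69 = 1060.3 kN.

F ≈ 1060 kN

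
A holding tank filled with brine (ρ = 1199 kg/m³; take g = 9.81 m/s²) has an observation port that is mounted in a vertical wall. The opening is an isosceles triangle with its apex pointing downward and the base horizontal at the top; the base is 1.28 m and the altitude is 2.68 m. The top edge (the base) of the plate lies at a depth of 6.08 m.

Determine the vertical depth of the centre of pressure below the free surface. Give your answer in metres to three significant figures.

γ = ρg = 1199 × 9.81 / 1000 = 11.76219 kN/m³.
With the apex down, the centroid sits h/3 = 2.68/3 = 0.893333 m below the base (the top edge), so the centroid depth is h_c = 6.08 + 0.893333 = 6.97333 m.
A = ½ × 1.28 × 2.68 = 1.7152 m².
Resultant F = γ·h_c·A = 11.76219 × 6.97333 × 1.7152 = 140.684 kN.
I_c = b·h³/36 = 1.28 × 2.68³/36 = 0.684403 m⁴.
Centre of pressure: y_p = y_c + I_c/(y_c·A) = 6.97333 + 0.684403/(6.97333 × 1.7152) = 6.97333 + 0.0572212 = 7.03055 m along the plane.

h_p = 7.03 m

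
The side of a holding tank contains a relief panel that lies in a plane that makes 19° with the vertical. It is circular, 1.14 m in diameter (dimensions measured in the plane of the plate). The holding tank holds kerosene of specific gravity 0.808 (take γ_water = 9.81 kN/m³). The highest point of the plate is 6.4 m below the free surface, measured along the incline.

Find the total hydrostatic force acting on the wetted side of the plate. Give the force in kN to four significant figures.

F ≈ 53.32 kN

γ = 0.808 × 9.81 = 7.92648 kN/m³.
The plate makes 19° with the vertical, i.e. θ = 90° − 19° = 71° to the horizontal. Measuring y along the incline from the free-surface line, vertical depth h = y·sinθ with sinθ = 0.945519.
The centroid is at the centre, 0.57 m below the top of the plate, so y_c = 6.4 + 0.57 = 6.97 m and h_c = 6.97 × 0.945519 = 6.59027 m.
A = π(0.57)² = 1.0207 m².
Resultant F = γ·h_c·A = 7.92648 × 6.59027 × 1.0207 = 53.319 kN.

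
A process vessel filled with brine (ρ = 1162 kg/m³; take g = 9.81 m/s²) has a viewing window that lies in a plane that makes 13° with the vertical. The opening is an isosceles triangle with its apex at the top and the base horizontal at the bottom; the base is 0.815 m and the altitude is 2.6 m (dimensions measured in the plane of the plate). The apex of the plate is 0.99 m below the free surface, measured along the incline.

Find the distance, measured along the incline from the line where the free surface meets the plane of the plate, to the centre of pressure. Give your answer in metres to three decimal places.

γ = ρg = 1162 × 9.81 / 1000 = 11.39922 kN/m³.
The plate makes 13° with the vertical, i.e. θ = 90° − 13° = 77° to the horizontal. Measuring y along the incline from the free-surface line, vertical depth h = y·sinθ with sinθ = 0.974370.
With the apex up, the centroid sits 2h/3 = 2 × 2.6/3 = 1.73333 m below the apex, so y_c = 0.99 + 1.73333 = 2.72333 m and h_c = 2.72333 × 0.974370 = 2.65353 m.
A = ½ × 0.815 × 2.6 = 1.0595 m².
Resultant F = γ·h_c·A = 11.39922 × 2.65353 × 1.0595 = 32.0479 kN.
I_c = b·h³/36 = 0.815 × 2.6³/36 = 0.397901 m⁴.
Centre of pressure: y_p = y_c + I_c/(y_c·A) = 2.72333 + 0.397901/(2.72333 × 1.0595) = 2.72333 + 0.137903 = 2.86123 m along the plane.

y_p = 2.861 m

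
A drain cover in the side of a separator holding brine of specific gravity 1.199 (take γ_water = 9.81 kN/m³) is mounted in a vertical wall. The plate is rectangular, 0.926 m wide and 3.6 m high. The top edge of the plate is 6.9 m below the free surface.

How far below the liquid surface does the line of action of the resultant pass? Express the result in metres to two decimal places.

γ = 1.199 × 9.81 = 11.76219 kN/m³.
The centroid lies 3.6/2 = 1.8 m below the top edge, so the centroid depth is h_c = 6.9 + 1.8 = 8.7 m.
A = 0.926 × 3.6 = 3.3336 m².
Resultant F = γ·h_c·A = 11.76219 × 8.7 × 3.3336 = 341.131 kN.
I_c = b·h³/12 = 0.926 × 3.6³/12 = 3.60029 m⁴.
Centre of pressure: y_p = y_c + I_c/(y_c·A) = 8.7 + 3.60029/(8.7 × 3.3336) = 8.7 + 0.124138 = 8.82414 m along the plane.

h_p = 8.82 m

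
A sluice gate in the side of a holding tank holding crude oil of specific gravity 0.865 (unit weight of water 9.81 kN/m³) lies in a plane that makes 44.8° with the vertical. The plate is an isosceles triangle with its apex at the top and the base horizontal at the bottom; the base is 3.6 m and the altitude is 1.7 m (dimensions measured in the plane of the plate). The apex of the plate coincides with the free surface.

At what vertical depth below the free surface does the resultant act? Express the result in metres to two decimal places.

h_p = 0.90 m

γ = 0.865 × 9.81 = 8.48565 kN/m³.
The plate makes 44.8° with the vertical, i.e. θ = 90° − 44.8° = 45.2° to the horizontal. Measuring y along the incline from the free-surface line, vertical depth h = y·sinθ with sinθ = 0.709571.
With the apex up, the centroid sits 2h/3 = 2 × 1.7/3 = 1.13333 m below the apex, so y_c = 1.13333 m and h_c = 1.13333 × 0.709571 = 0.804178 m.
A = ½ × 3.6 × 1.7 = 3.06 m².
Resultant F = γ·h_c·A = 8.48565 × 0.804178 × 3.06 = 20.8814 kN.
I_c = b·h³/36 = 3.6 × 1.7³/36 = 0.4913 m⁴.
Centre of pressure: y_p = y_c + I_c/(y_c·A) = 1.13333 + 0.4913/(1.13333 × 3.06) = 1.13333 + 0.141667 = 1.275 m along the plane.
Vertically, h_p = y_p·sinθ = 1.275 × 0.709571 = 0.904703 m.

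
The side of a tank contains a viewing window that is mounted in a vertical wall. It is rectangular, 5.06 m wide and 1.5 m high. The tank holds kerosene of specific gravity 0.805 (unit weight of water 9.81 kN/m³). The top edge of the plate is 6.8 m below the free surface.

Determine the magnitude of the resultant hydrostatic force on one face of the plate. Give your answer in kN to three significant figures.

F ≈ 453 kN

γ = 0.805 × 9.81 = 7.89705 kN/m³.
The centroid lies 1.5/2 = 0.75 m below the top edge, so the centroid depth is h_c = 6.8 + 0.75 = 7.55 m.
A = 5.06 × 1.5 = 7.59 m².
Resultant F = γ·h_c·A = 7.89705 × 7.55 × 7.59 = 452.537 kN.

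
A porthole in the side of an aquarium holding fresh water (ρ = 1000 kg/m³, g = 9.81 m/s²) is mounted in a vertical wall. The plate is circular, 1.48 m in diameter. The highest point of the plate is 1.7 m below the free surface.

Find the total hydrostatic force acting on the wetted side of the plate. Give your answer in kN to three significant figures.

F ≈ 41.2 kN

γ = ρg = 1000 × 9.81 = 9810 N/m³ = 9.81 kN/m³.
The centroid is at the centre, 0.74 m below the top of the plate, so the centroid depth is h_c = 1.7 + 0.74 = 2.44 m.
A = π(0.74)² = 1.72034 m².
Resultant F = γ·h_c·A = 9.81 × 2.44 × 1.72034 = 41.1787 kN.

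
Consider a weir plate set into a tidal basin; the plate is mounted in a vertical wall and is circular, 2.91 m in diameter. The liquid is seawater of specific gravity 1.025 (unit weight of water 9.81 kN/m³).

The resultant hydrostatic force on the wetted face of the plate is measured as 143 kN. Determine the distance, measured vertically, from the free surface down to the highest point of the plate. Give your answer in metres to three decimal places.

d_top ≈ 0.683 m

γ = 1.025 × 9.81 = 10.05525 kN/m³.
A = π(1.455)² = 6.65083 m².
From F = γ·h_c·A, the centroid depth is h_c = 143/(10.05525 × 6.65083) = 2.13829 m.
The centroid is at the centre, 1.455 m below the top of the plate, so the highest point sits at h_top = 2.13829 − 1.455 = 0.68329 m below the surface.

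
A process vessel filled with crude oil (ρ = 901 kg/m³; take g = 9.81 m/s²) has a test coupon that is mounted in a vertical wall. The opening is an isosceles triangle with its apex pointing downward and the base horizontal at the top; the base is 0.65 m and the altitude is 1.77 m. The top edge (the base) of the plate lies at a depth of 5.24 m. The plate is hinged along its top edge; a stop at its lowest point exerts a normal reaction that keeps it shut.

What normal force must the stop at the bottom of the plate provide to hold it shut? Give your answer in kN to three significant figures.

γ = ρg = 901 × 9.81 / 1000 = 8.83881 kN/m³.
With the apex down, the centroid sits h/3 = 1.77/3 = 0.59 m below the base (the top edge), so the centroid depth is h_c = 5.24 + 0.59 = 5.83 m.
A = ½ × 0.65 × 1.77 = 0.57525 m².
Resultant F = γ·h_c·A = 8.83881 × 5.83 × 0.57525 = 29.6428 kN.
I_c = b·h³/36 = 0.65 × 1.77³/36 = 0.100122 m⁴.
Centre of pressure: y_p = y_c + I_c/(y_c·A) = 5.83 + 0.100122/(5.83 × 0.57525) = 5.83 + 0.0298541 = 5.85985 m along the plane.
The resultant acts 0.59 + 0.0298541 = 0.619854 m (along the plate) below the hinge at the top edge, so the moment about the hinge is M = F × 0.619854 = 29.6428 × 0.619854 = 18.3742 kN·m.
A normal force at the bottom, 1.77 m from the hinge, must supply this moment: P = 18.3742/1.77 = 10.3809 kN.

P ≈ 10.4 kN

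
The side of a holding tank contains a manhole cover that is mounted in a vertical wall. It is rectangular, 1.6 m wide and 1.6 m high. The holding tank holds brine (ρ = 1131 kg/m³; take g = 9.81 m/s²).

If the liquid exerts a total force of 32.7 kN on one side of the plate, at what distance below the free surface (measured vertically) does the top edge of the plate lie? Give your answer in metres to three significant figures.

d_top ≈ 0.351 m

γ = ρg = 1131 × 9.81 / 1000 = 11.09511 kN/m³.
A = 1.6 × 1.6 = 2.56 m².
From F = γ·h_c·A, the centroid depth is h_c = 32.7/(11.09511 × 2.56) = 1.15127 m.
The centroid lies 1.6/2 = 0.8 m below the top edge, so the top edge sits at h_top = 1.15127 − 0.8 = 0.35127 m below the surface.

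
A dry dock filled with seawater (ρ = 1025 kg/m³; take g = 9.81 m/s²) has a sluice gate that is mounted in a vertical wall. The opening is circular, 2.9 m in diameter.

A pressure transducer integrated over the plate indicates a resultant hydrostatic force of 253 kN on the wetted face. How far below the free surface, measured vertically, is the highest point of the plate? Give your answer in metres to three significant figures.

d_top ≈ 2.36 m

γ = ρg = 1025 × 9.81 / 1000 = 10.05525 kN/m³.
A = π(1.45)² = 6.6052 m².
From F = γ·h_c·A, the centroid depth is h_c = 253/(10.05525 × 6.6052) = 3.80927 m.
The centroid is at the centre, 1.45 m below the top of the plate, so the highest point sits at h_top = 3.80927 − 1.45 = 2.35927 m below the surface.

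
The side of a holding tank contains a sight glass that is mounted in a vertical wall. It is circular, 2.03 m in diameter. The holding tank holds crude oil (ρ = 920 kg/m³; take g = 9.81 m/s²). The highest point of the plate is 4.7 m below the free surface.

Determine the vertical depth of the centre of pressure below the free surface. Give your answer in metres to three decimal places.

γ = ρg = 920 × 9.81 / 1000 = 9.0252 kN/m³.
The centroid is at the centre, 1.015 m below the top of the plate, so the centroid depth is h_c = 4.7 + 1.015 = 5.715 m.
A = π(1.015)² = 3.23655 m².
Resultant F = γ·h_c·A = 9.0252 × 5.715 × 3.23655 = 166.938 kN.
I_c = πr⁴/4 = π × 1.015⁴/4 = 0.833593 m⁴.
Centre of pressure: y_p = y_c + I_c/(y_c·A) = 5.715 + 0.833593/(5.715 × 3.23655) = 5.715 + 0.0450667 = 5.76007 m along the plane.

h_p = 5.760 m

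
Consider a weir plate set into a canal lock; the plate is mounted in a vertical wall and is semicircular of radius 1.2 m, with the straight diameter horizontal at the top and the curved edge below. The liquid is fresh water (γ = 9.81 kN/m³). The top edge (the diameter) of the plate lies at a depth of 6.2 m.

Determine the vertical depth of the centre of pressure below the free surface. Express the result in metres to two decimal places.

γ = 9.81 kN/m³.
The centroid of a semicircle lies 4r/(3π) = 0.509296 m from the diameter, here below the top edge, so the centroid depth is h_c = 6.2 + 0.509296 = 6.7093 m.
A = πr²/2 = π × 1.2²/2 = 2.26195 m².
Resultant F = γ·h_c·A = 9.81 × 6.7093 × 2.26195 = 148.878 kN.
I_c = (π/8 − 8/(9π))·r⁴ = 0.109757 × 1.2⁴ = 0.227592 m⁴.
Centre of pressure: y_p = y_c + I_c/(y_c·A) = 6.7093 + 0.227592/(6.7093 × 2.26195) = 6.7093 + 0.0149967 = 6.7243 m along the plane.

h_p = 6.72 m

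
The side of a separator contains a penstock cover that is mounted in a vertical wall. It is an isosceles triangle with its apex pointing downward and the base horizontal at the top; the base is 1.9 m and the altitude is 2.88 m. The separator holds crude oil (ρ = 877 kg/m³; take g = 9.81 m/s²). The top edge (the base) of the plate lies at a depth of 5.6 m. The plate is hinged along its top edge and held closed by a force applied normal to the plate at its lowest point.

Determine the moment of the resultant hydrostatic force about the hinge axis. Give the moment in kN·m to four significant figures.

γ = ρg = 877 × 9.81 / 1000 = 8.60337 kN/m³.
With the apex down, the centroid sits h/3 = 2.88/3 = 0.96 m below the base (the top edge), so the centroid depth is h_c = 5.6 + 0.96 = 6.56 m.
A = ½ × 1.9 × 2.88 = 2.736 m².
Resultant F = γ·h_c·A = 8.60337 × 6.56 × 2.736 = 154.415 kN.
I_c = b·h³/36 = 1.9 × 2.88³/36 = 1.26075 m⁴.
Centre of pressure: y_p = y_c + I_c/(y_c·A) = 6.56 + 1.26075/(6.56 × 2.736) = 6.56 + 0.070244 = 6.63024 m along the plane.
The resultant acts 0.96 + 0.070244 = 1.03024 m (along the plate) below the hinge at the top edge, so the moment about the hinge is M = F × 1.03024 = 154.415 × 1.03024 = 159.085 kN·m.

M ≈ 159.1 kN·m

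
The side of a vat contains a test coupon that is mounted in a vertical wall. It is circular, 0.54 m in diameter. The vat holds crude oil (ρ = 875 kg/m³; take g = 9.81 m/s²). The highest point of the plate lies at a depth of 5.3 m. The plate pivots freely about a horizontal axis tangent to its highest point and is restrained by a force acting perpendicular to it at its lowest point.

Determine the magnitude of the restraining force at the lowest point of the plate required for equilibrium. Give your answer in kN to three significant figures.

P ≈ 5.54 kN

γ = ρg = 875 × 9.81 / 1000 = 8.58375 kN/m³.
The centroid is at the centre, 0.27 m below the top of the plate, so the centroid depth is h_c = 5.3 + 0.27 = 5.57 m.
A = π(0.27)² = 0.229022 m².
Resultant F = γ·h_c·A = 8.58375 × 5.57 × 0.229022 = 10.9499 kN.
I_c = πr⁴/4 = π × 0.27⁴/4 = 0.00417393 m⁴.
Centre of pressure: y_p = y_c + I_c/(y_c·A) = 5.57 + 0.00417393/(5.57 × 0.229022) = 5.57 + 0.003272 = 5.57327 m along the plane.
The resultant acts 0.27 + 0.003272 = 0.273272 m (along the plate) below the hinge at the top edge, so the moment about the hinge is M = F × 0.273272 = 10.9499 × 0.273272 = 2.9923 kN·m.
A normal force at the bottom, 0.54 m from the hinge, must supply this moment: P = 2.9923/0.54 = 5.5413 kN.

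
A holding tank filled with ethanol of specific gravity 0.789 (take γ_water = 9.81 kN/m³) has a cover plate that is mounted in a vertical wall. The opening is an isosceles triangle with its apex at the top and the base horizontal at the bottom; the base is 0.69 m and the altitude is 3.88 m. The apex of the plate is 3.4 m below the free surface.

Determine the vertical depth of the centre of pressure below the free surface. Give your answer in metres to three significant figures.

h_p = 6.13 m

γ = 0.789 × 9.81 = 7.74009 kN/m³.
With the apex up, the centroid sits 2h/3 = 2 × 3.88/3 = 2.58667 m below the apex, so the centroid depth is h_c = 3.4 + 2.58667 = 5.98667 m.
A = ½ × 0.69 × 3.88 = 1.3386 m².
Resultant F = γ·h_c·A = 7.74009 × 5.98667 × 1.3386 = 62.0272 kN.
I_c = b·h³/36 = 0.69 × 3.88³/36 = 1.11955 m⁴.
Centre of pressure: y_p = y_c + I_c/(y_c·A) = 5.98667 + 1.11955/(5.98667 × 1.3386) = 5.98667 + 0.139704 = 6.12637 m along the plane.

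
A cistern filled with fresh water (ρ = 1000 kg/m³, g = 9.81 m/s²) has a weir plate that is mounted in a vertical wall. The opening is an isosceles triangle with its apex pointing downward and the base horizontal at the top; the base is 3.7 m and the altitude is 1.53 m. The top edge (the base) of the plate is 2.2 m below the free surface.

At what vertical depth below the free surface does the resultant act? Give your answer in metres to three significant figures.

h_p = 2.76 m

γ = ρg = 1000 × 9.81 = 9810 N/m³ = 9.81 kN/m³.
With the apex down, the centroid sits h/3 = 1.53/3 = 0.51 m below the base (the top edge), so the centroid depth is h_c = 2.2 + 0.51 = 2.71 m.
A = ½ × 3.7 × 1.53 = 2.8305 m².
Resultant F = γ·h_c·A = 9.81 × 2.71 × 2.8305 = 75.2491 kN.
I_c = b·h³/36 = 3.7 × 1.53³/36 = 0.368107 m⁴.
Centre of pressure: y_p = y_c + I_c/(y_c·A) = 2.71 + 0.368107/(2.71 × 2.8305) = 2.71 + 0.047989 = 2.75799 m along the plane.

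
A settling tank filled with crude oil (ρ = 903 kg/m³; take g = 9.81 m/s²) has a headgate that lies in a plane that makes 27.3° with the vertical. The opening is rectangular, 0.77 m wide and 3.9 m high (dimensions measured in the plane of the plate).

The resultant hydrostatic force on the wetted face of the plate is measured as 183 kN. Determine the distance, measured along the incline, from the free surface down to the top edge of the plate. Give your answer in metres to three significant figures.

γ = ρg = 903 × 9.81 / 1000 = 8.85843 kN/m³.
A = 0.77 × 3.9 = 3.003 m².
From F = γ·h_c·A, the centroid depth is h_c = 183/(8.85843 × 3.003) = 6.87922 m.
The plate makes 27.3° with the vertical, i.e. θ = 90° − 27.3° = 62.7° to the horizontal. Measuring y along the incline from the free-surface line, vertical depth h = y·sinθ with sinθ = 0.888617.
Along the incline, y_c = h_c/sinθ = 6.87922/0.888617 = 7.74149 m.
The centroid lies 3.9/2 = 1.95 m below the top edge, so the top edge sits at y_top = 7.74149 − 1.95 = 5.79149 m along the incline.

y_top ≈ 5.79 m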